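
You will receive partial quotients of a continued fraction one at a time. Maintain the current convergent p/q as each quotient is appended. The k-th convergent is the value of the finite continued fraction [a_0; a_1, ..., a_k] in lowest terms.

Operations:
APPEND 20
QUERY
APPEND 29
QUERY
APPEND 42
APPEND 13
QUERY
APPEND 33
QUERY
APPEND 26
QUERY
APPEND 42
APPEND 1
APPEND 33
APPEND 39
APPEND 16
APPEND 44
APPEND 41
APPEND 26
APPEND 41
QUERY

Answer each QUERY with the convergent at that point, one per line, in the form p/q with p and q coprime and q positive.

APPEND 20: p_0 = 20·1 + 0 = 20, q_0 = 20·0 + 1 = 1 → 20/1
APPEND 29: p_1 = 29·20 + 1 = 581, q_1 = 29·1 + 0 = 29 → 581/29
APPEND 42: p_2 = 42·581 + 20 = 24422, q_2 = 42·29 + 1 = 1219 → 24422/1219
APPEND 13: p_3 = 13·24422 + 581 = 318067, q_3 = 13·1219 + 29 = 15876 → 318067/15876
APPEND 33: p_4 = 33·318067 + 24422 = 10520633, q_4 = 33·15876 + 1219 = 525127 → 10520633/525127
APPEND 26: p_5 = 26·10520633 + 318067 = 273854525, q_5 = 26·525127 + 15876 = 13669178 → 273854525/13669178
APPEND 42: p_6 = 42·273854525 + 10520633 = 11512410683, q_6 = 42·13669178 + 525127 = 574630603 → 11512410683/574630603
APPEND 1: p_7 = 1·11512410683 + 273854525 = 11786265208, q_7 = 1·574630603 + 13669178 = 588299781 → 11786265208/588299781
APPEND 33: p_8 = 33·11786265208 + 11512410683 = 400459162547, q_8 = 33·588299781 + 574630603 = 19988523376 → 400459162547/19988523376
APPEND 39: p_9 = 39·400459162547 + 11786265208 = 15629693604541, q_9 = 39·19988523376 + 588299781 = 780140711445 → 15629693604541/780140711445
APPEND 16: p_10 = 16·15629693604541 + 400459162547 = 250475556835203, q_10 = 16·780140711445 + 19988523376 = 12502239906496 → 250475556835203/12502239906496
APPEND 44: p_11 = 44·250475556835203 + 15629693604541 = 11036554194353473, q_11 = 44·12502239906496 + 780140711445 = 550878696597269 → 11036554194353473/550878696597269
APPEND 41: p_12 = 41·11036554194353473 + 250475556835203 = 452749197525327596, q_12 = 41·550878696597269 + 12502239906496 = 22598528800394525 → 452749197525327596/22598528800394525
APPEND 26: p_13 = 26·452749197525327596 + 11036554194353473 = 11782515689852870969, q_13 = 26·22598528800394525 + 550878696597269 = 588112627506854919 → 11782515689852870969/588112627506854919
APPEND 41: p_14 = 41·11782515689852870969 + 452749197525327596 = 483535892481493037325, q_14 = 41·588112627506854919 + 22598528800394525 = 24135216256581446204 → 483535892481493037325/24135216256581446204

20/1
581/29
318067/15876
10520633/525127
273854525/13669178
483535892481493037325/24135216256581446204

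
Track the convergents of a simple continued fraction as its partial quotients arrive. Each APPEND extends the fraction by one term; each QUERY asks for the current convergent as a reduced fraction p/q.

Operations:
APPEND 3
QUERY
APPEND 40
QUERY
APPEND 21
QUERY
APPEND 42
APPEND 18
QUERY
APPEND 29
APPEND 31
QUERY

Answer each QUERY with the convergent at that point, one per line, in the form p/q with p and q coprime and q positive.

APPEND 3: p_0 = 3·1 + 0 = 3, q_0 = 3·0 + 1 = 1 → 3/1
APPEND 40: p_1 = 40·3 + 1 = 121, q_1 = 40·1 + 0 = 40 → 121/40
APPEND 21: p_2 = 21·121 + 3 = 2544, q_2 = 21·40 + 1 = 841 → 2544/841
APPEND 42: p_3 = 42·2544 + 121 = 106969, q_3 = 42·841 + 40 = 35362 → 106969/35362
APPEND 18: p_4 = 18·106969 + 2544 = 1927986, q_4 = 18·35362 + 841 = 637357 → 1927986/637357
APPEND 29: p_5 = 29·1927986 + 106969 = 56018563, q_5 = 29·637357 + 35362 = 18518715 → 56018563/18518715
APPEND 31: p_6 = 31·56018563 + 1927986 = 1738503439, q_6 = 31·18518715 + 637357 = 574717522 → 1738503439/574717522

3/1
121/40
2544/841
1927986/637357
1738503439/574717522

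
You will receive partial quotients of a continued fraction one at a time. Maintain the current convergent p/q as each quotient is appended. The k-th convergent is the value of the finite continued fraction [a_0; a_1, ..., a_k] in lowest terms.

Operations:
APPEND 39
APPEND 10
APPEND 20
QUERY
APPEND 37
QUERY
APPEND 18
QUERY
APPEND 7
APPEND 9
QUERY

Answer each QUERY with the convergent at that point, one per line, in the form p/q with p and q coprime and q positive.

7859/201
291174/7447
5248991/134247
338555990/8658831

APPEND 39: p_0 = 39·1 + 0 = 39, q_0 = 39·0 + 1 = 1 → 39/1
APPEND 10: p_1 = 10·39 + 1 = 391, q_1 = 10·1 + 0 = 10 → 391/10
APPEND 20: p_2 = 20·391 + 39 = 7859, q_2 = 20·10 + 1 = 201 → 7859/201
APPEND 37: p_3 = 37·7859 + 391 = 291174, q_3 = 37·201 + 10 = 7447 → 291174/7447
APPEND 18: p_4 = 18·291174 + 7859 = 5248991, q_4 = 18·7447 + 201 = 134247 → 5248991/134247
APPEND 7: p_5 = 7·5248991 + 291174 = 37034111, q_5 = 7·134247 + 7447 = 947176 → 37034111/947176
APPEND 9: p_6 = 9·37034111 + 5248991 = 338555990, q_6 = 9·947176 + 134247 = 8658831 → 338555990/8658831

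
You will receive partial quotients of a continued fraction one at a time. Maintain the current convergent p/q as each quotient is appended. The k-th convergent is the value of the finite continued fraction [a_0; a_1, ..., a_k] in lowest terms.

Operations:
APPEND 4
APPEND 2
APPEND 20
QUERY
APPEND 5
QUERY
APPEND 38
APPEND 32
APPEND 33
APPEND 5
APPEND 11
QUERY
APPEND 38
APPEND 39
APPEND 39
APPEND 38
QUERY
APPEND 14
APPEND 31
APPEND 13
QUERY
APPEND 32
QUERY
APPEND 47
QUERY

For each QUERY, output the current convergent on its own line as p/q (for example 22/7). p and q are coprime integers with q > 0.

APPEND 4: p_0 = 4·1 + 0 = 4, q_0 = 4·0 + 1 = 1 → 4/1
APPEND 2: p_1 = 2·4 + 1 = 9, q_1 = 2·1 + 0 = 2 → 9/2
APPEND 20: p_2 = 20·9 + 4 = 184, q_2 = 20·2 + 1 = 41 → 184/41
APPEND 5: p_3 = 5·184 + 9 = 929, q_3 = 5·41 + 2 = 207 → 929/207
APPEND 38: p_4 = 38·929 + 184 = 35486, q_4 = 38·207 + 41 = 7907 → 35486/7907
APPEND 32: p_5 = 32·35486 + 929 = 1136481, q_5 = 32·7907 + 207 = 253231 → 1136481/253231
APPEND 33: p_6 = 33·1136481 + 35486 = 37539359, q_6 = 33·253231 + 7907 = 8364530 → 37539359/8364530
APPEND 5: p_7 = 5·37539359 + 1136481 = 188833276, q_7 = 5·8364530 + 253231 = 42075881 → 188833276/42075881
APPEND 11: p_8 = 11·188833276 + 37539359 = 2114705395, q_8 = 11·42075881 + 8364530 = 471199221 → 2114705395/471199221
APPEND 38: p_9 = 38·2114705395 + 188833276 = 80547638286, q_9 = 38·471199221 + 42075881 = 17947646279 → 80547638286/17947646279
APPEND 39: p_10 = 39·80547638286 + 2114705395 = 3143472598549, q_10 = 39·17947646279 + 471199221 = 700429404102 → 3143472598549/700429404102
APPEND 39: p_11 = 39·3143472598549 + 80547638286 = 122675978981697, q_11 = 39·700429404102 + 17947646279 = 27334694406257 → 122675978981697/27334694406257
APPEND 38: p_12 = 38·122675978981697 + 3143472598549 = 4664830673903035, q_12 = 38·27334694406257 + 700429404102 = 1039418816841868 → 4664830673903035/1039418816841868
APPEND 14: p_13 = 14·4664830673903035 + 122675978981697 = 65430305413624187, q_13 = 14·1039418816841868 + 27334694406257 = 14579198130192409 → 65430305413624187/14579198130192409
APPEND 31: p_14 = 31·65430305413624187 + 4664830673903035 = 2033004298496252832, q_14 = 31·14579198130192409 + 1039418816841868 = 452994560852806547 → 2033004298496252832/452994560852806547
APPEND 13: p_15 = 13·2033004298496252832 + 65430305413624187 = 26494486185864911003, q_15 = 13·452994560852806547 + 14579198130192409 = 5903508489216677520 → 26494486185864911003/5903508489216677520
APPEND 32: p_16 = 32·26494486185864911003 + 2033004298496252832 = 849856562246173404928, q_16 = 32·5903508489216677520 + 452994560852806547 = 189365266215786487187 → 849856562246173404928/189365266215786487187
APPEND 47: p_17 = 47·849856562246173404928 + 26494486185864911003 = 39969752911756014942619, q_17 = 47·189365266215786487187 + 5903508489216677520 = 8906071020631181575309 → 39969752911756014942619/8906071020631181575309

184/41
929/207
2114705395/471199221
4664830673903035/1039418816841868
26494486185864911003/5903508489216677520
849856562246173404928/189365266215786487187
39969752911756014942619/8906071020631181575309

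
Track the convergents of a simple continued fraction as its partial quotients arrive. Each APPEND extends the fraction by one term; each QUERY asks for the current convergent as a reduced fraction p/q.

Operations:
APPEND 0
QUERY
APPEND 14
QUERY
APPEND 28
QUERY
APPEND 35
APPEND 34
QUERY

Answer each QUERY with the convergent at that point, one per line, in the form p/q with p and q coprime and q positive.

APPEND 0: p_0 = 0·1 + 0 = 0, q_0 = 0·0 + 1 = 1 → 0/1
APPEND 14: p_1 = 14·0 + 1 = 1, q_1 = 14·1 + 0 = 14 → 1/14
APPEND 28: p_2 = 28·1 + 0 = 28, q_2 = 28·14 + 1 = 393 → 28/393
APPEND 35: p_3 = 35·28 + 1 = 981, q_3 = 35·393 + 14 = 13769 → 981/13769
APPEND 34: p_4 = 34·981 + 28 = 33382, q_4 = 34·13769 + 393 = 468539 → 33382/468539

0/1
1/14
28/393
33382/468539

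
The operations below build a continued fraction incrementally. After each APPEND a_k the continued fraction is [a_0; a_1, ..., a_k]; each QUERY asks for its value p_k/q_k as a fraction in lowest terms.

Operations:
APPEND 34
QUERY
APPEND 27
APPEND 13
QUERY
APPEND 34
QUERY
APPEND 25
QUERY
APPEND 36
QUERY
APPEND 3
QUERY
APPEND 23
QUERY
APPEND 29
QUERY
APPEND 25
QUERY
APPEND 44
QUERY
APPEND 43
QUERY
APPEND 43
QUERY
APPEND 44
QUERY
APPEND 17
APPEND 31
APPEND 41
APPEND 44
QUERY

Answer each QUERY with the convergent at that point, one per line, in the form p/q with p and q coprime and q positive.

APPEND 34: p_0 = 34·1 + 0 = 34, q_0 = 34·0 + 1 = 1 → 34/1
APPEND 27: p_1 = 27·34 + 1 = 919, q_1 = 27·1 + 0 = 27 → 919/27
APPEND 13: p_2 = 13·919 + 34 = 11981, q_2 = 13·27 + 1 = 352 → 11981/352
APPEND 34: p_3 = 34·11981 + 919 = 408273, q_3 = 34·352 + 27 = 11995 → 408273/11995
APPEND 25: p_4 = 25·408273 + 11981 = 10218806, q_4 = 25·11995 + 352 = 300227 → 10218806/300227
APPEND 36: p_5 = 36·10218806 + 408273 = 368285289, q_5 = 36·300227 + 11995 = 10820167 → 368285289/10820167
APPEND 3: p_6 = 3·368285289 + 10218806 = 1115074673, q_6 = 3·10820167 + 300227 = 32760728 → 1115074673/32760728
APPEND 23: p_7 = 23·1115074673 + 368285289 = 26015002768, q_7 = 23·32760728 + 10820167 = 764316911 → 26015002768/764316911
APPEND 29: p_8 = 29·26015002768 + 1115074673 = 755550154945, q_8 = 29·764316911 + 32760728 = 22197951147 → 755550154945/22197951147
APPEND 25: p_9 = 25·755550154945 + 26015002768 = 18914768876393, q_9 = 25·22197951147 + 764316911 = 555713095586 → 18914768876393/555713095586
APPEND 44: p_10 = 44·18914768876393 + 755550154945 = 833005380716237, q_10 = 44·555713095586 + 22197951147 = 24473574156931 → 833005380716237/24473574156931
APPEND 43: p_11 = 43·833005380716237 + 18914768876393 = 35838146139674584, q_11 = 43·24473574156931 + 555713095586 = 1052919401843619 → 35838146139674584/1052919401843619
APPEND 43: p_12 = 43·35838146139674584 + 833005380716237 = 1541873289386723349, q_12 = 43·1052919401843619 + 24473574156931 = 45300007853432548 → 1541873289386723349/45300007853432548
APPEND 44: p_13 = 44·1541873289386723349 + 35838146139674584 = 67878262879155501940, q_13 = 44·45300007853432548 + 1052919401843619 = 1994253264952875731 → 67878262879155501940/1994253264952875731
APPEND 17: p_14 = 17·67878262879155501940 + 1541873289386723349 = 1155472342235030256329, q_14 = 17·1994253264952875731 + 45300007853432548 = 33947605512052319975 → 1155472342235030256329/33947605512052319975
APPEND 31: p_15 = 31·1155472342235030256329 + 67878262879155501940 = 35887520872165093448139, q_15 = 31·33947605512052319975 + 1994253264952875731 = 1054370024138574794956 → 35887520872165093448139/1054370024138574794956
APPEND 41: p_16 = 41·35887520872165093448139 + 1155472342235030256329 = 1472543828101003861630028, q_16 = 41·1054370024138574794956 + 33947605512052319975 = 43263118595193618913171 → 1472543828101003861630028/43263118595193618913171
APPEND 44: p_17 = 44·1472543828101003861630028 + 35887520872165093448139 = 64827815957316335005169371, q_17 = 44·43263118595193618913171 + 1054370024138574794956 = 1904631588212657806974480 → 64827815957316335005169371/1904631588212657806974480

34/1
11981/352
408273/11995
10218806/300227
368285289/10820167
1115074673/32760728
26015002768/764316911
755550154945/22197951147
18914768876393/555713095586
833005380716237/24473574156931
35838146139674584/1052919401843619
1541873289386723349/45300007853432548
67878262879155501940/1994253264952875731
64827815957316335005169371/1904631588212657806974480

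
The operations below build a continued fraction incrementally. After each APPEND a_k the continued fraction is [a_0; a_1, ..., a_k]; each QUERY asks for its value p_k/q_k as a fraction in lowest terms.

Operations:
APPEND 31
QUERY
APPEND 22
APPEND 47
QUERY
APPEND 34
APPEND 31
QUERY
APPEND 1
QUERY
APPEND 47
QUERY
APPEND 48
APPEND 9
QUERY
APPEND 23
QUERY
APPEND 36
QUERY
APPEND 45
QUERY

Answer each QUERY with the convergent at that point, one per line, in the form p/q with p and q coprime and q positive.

APPEND 31: p_0 = 31·1 + 0 = 31, q_0 = 31·0 + 1 = 1 → 31/1
APPEND 22: p_1 = 22·31 + 1 = 683, q_1 = 22·1 + 0 = 22 → 683/22
APPEND 47: p_2 = 47·683 + 31 = 32132, q_2 = 47·22 + 1 = 1035 → 32132/1035
APPEND 34: p_3 = 34·32132 + 683 = 1093171, q_3 = 34·1035 + 22 = 35212 → 1093171/35212
APPEND 31: p_4 = 31·1093171 + 32132 = 33920433, q_4 = 31·35212 + 1035 = 1092607 → 33920433/1092607
APPEND 1: p_5 = 1·33920433 + 1093171 = 35013604, q_5 = 1·1092607 + 35212 = 1127819 → 35013604/1127819
APPEND 47: p_6 = 47·35013604 + 33920433 = 1679559821, q_6 = 47·1127819 + 1092607 = 54100100 → 1679559821/54100100
APPEND 48: p_7 = 48·1679559821 + 35013604 = 80653885012, q_7 = 48·54100100 + 1127819 = 2597932619 → 80653885012/2597932619
APPEND 9: p_8 = 9·80653885012 + 1679559821 = 727564524929, q_8 = 9·2597932619 + 54100100 = 23435493671 → 727564524929/23435493671
APPEND 23: p_9 = 23·727564524929 + 80653885012 = 16814637958379, q_9 = 23·23435493671 + 2597932619 = 541614287052 → 16814637958379/541614287052
APPEND 36: p_10 = 36·16814637958379 + 727564524929 = 606054531026573, q_10 = 36·541614287052 + 23435493671 = 19521549827543 → 606054531026573/19521549827543
APPEND 45: p_11 = 45·606054531026573 + 16814637958379 = 27289268534154164, q_11 = 45·19521549827543 + 541614287052 = 879011356526487 → 27289268534154164/879011356526487

31/1
32132/1035
33920433/1092607
35013604/1127819
1679559821/54100100
727564524929/23435493671
16814637958379/541614287052
606054531026573/19521549827543
27289268534154164/879011356526487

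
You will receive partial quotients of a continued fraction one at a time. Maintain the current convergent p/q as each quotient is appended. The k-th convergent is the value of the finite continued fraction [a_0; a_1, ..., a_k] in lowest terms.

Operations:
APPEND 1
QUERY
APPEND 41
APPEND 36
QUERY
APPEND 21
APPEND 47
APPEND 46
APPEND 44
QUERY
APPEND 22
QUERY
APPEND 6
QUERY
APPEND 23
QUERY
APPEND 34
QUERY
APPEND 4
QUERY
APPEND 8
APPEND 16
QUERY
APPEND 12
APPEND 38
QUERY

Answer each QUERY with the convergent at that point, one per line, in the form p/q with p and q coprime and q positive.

1/1
1513/1477
3032456310/2960302627
66782924263/65193904190
403730001888/394123727767
9352572967687/9130039642831
318391210903246/310815471584021
1282917416580671/1252391925978915
170590606113358495/166531605996624371
78362012754459679547/76497482073875120505

APPEND 1: p_0 = 1·1 + 0 = 1, q_0 = 1·0 + 1 = 1 → 1/1
APPEND 41: p_1 = 41·1 + 1 = 42, q_1 = 41·1 + 0 = 41 → 42/41
APPEND 36: p_2 = 36·42 + 1 = 1513, q_2 = 36·41 + 1 = 1477 → 1513/1477
APPEND 21: p_3 = 21·1513 + 42 = 31815, q_3 = 21·1477 + 41 = 31058 → 31815/31058
APPEND 47: p_4 = 47·31815 + 1513 = 1496818, q_4 = 47·31058 + 1477 = 1461203 → 1496818/1461203
APPEND 46: p_5 = 46·1496818 + 31815 = 68885443, q_5 = 46·1461203 + 31058 = 67246396 → 68885443/67246396
APPEND 44: p_6 = 44·68885443 + 1496818 = 3032456310, q_6 = 44·67246396 + 1461203 = 2960302627 → 3032456310/2960302627
APPEND 22: p_7 = 22·3032456310 + 68885443 = 66782924263, q_7 = 22·2960302627 + 67246396 = 65193904190 → 66782924263/65193904190
APPEND 6: p_8 = 6·66782924263 + 3032456310 = 403730001888, q_8 = 6·65193904190 + 2960302627 = 394123727767 → 403730001888/394123727767
APPEND 23: p_9 = 23·403730001888 + 66782924263 = 9352572967687, q_9 = 23·394123727767 + 65193904190 = 9130039642831 → 9352572967687/9130039642831
APPEND 34: p_10 = 34·9352572967687 + 403730001888 = 318391210903246, q_10 = 34·9130039642831 + 394123727767 = 310815471584021 → 318391210903246/310815471584021
APPEND 4: p_11 = 4·318391210903246 + 9352572967687 = 1282917416580671, q_11 = 4·310815471584021 + 9130039642831 = 1252391925978915 → 1282917416580671/1252391925978915
APPEND 8: p_12 = 8·1282917416580671 + 318391210903246 = 10581730543548614, q_12 = 8·1252391925978915 + 310815471584021 = 10329950879415341 → 10581730543548614/10329950879415341
APPEND 16: p_13 = 16·10581730543548614 + 1282917416580671 = 170590606113358495, q_13 = 16·10329950879415341 + 1252391925978915 = 166531605996624371 → 170590606113358495/166531605996624371
APPEND 12: p_14 = 12·170590606113358495 + 10581730543548614 = 2057669003903850554, q_14 = 12·166531605996624371 + 10329950879415341 = 2008709222838907793 → 2057669003903850554/2008709222838907793
APPEND 38: p_15 = 38·2057669003903850554 + 170590606113358495 = 78362012754459679547, q_15 = 38·2008709222838907793 + 166531605996624371 = 76497482073875120505 → 78362012754459679547/76497482073875120505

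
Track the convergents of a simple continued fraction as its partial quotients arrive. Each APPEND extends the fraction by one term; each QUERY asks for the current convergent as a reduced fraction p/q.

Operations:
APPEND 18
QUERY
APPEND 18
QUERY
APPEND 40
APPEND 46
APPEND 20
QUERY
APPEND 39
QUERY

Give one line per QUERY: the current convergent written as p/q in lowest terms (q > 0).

APPEND 18: p_0 = 18·1 + 0 = 18, q_0 = 18·0 + 1 = 1 → 18/1
APPEND 18: p_1 = 18·18 + 1 = 325, q_1 = 18·1 + 0 = 18 → 325/18
APPEND 40: p_2 = 40·325 + 18 = 13018, q_2 = 40·18 + 1 = 721 → 13018/721
APPEND 46: p_3 = 46·13018 + 325 = 599153, q_3 = 46·721 + 18 = 33184 → 599153/33184
APPEND 20: p_4 = 20·599153 + 13018 = 11996078, q_4 = 20·33184 + 721 = 664401 → 11996078/664401
APPEND 39: p_5 = 39·11996078 + 599153 = 468446195, q_5 = 39·664401 + 33184 = 25944823 → 468446195/25944823

18/1
325/18
11996078/664401
468446195/25944823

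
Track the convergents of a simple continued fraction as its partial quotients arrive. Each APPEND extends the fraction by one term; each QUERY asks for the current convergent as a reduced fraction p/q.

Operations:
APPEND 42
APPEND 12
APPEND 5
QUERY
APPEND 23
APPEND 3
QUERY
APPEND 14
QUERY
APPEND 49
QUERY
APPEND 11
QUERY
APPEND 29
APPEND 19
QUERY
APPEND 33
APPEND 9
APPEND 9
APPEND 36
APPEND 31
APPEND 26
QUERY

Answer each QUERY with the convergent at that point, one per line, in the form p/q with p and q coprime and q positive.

APPEND 42: p_0 = 42·1 + 0 = 42, q_0 = 42·0 + 1 = 1 → 42/1
APPEND 12: p_1 = 12·42 + 1 = 505, q_1 = 12·1 + 0 = 12 → 505/12
APPEND 5: p_2 = 5·505 + 42 = 2567, q_2 = 5·12 + 1 = 61 → 2567/61
APPEND 23: p_3 = 23·2567 + 505 = 59546, q_3 = 23·61 + 12 = 1415 → 59546/1415
APPEND 3: p_4 = 3·59546 + 2567 = 181205, q_4 = 3·1415 + 61 = 4306 → 181205/4306
APPEND 14: p_5 = 14·181205 + 59546 = 2596416, q_5 = 14·4306 + 1415 = 61699 → 2596416/61699
APPEND 49: p_6 = 49·2596416 + 181205 = 127405589, q_6 = 49·61699 + 4306 = 3027557 → 127405589/3027557
APPEND 11: p_7 = 11·127405589 + 2596416 = 1404057895, q_7 = 11·3027557 + 61699 = 33364826 → 1404057895/33364826
APPEND 29: p_8 = 29·1404057895 + 127405589 = 40845084544, q_8 = 29·33364826 + 3027557 = 970607511 → 40845084544/970607511
APPEND 19: p_9 = 19·40845084544 + 1404057895 = 777460664231, q_9 = 19·970607511 + 33364826 = 18474907535 → 777460664231/18474907535
APPEND 33: p_10 = 33·777460664231 + 40845084544 = 25697047004167, q_10 = 33·18474907535 + 970607511 = 610642556166 → 25697047004167/610642556166
APPEND 9: p_11 = 9·25697047004167 + 777460664231 = 232050883701734, q_11 = 9·610642556166 + 18474907535 = 5514257913029 → 232050883701734/5514257913029
APPEND 9: p_12 = 9·232050883701734 + 25697047004167 = 2114155000319773, q_12 = 9·5514257913029 + 610642556166 = 50238963773427 → 2114155000319773/50238963773427
APPEND 36: p_13 = 36·2114155000319773 + 232050883701734 = 76341630895213562, q_13 = 36·50238963773427 + 5514257913029 = 1814116953756401 → 76341630895213562/1814116953756401
APPEND 31: p_14 = 31·76341630895213562 + 2114155000319773 = 2368704712751940195, q_14 = 31·1814116953756401 + 50238963773427 = 56287864530221858 → 2368704712751940195/56287864530221858
APPEND 26: p_15 = 26·2368704712751940195 + 76341630895213562 = 61662664162445658632, q_15 = 26·56287864530221858 + 1814116953756401 = 1465298594739524709 → 61662664162445658632/1465298594739524709

2567/61
181205/4306
2596416/61699
127405589/3027557
1404057895/33364826
777460664231/18474907535
61662664162445658632/1465298594739524709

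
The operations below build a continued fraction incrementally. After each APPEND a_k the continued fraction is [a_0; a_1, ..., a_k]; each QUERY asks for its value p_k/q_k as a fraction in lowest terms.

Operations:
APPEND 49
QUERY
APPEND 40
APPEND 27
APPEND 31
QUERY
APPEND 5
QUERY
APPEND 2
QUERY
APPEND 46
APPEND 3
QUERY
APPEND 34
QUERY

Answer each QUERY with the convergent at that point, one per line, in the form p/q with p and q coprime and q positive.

APPEND 49: p_0 = 49·1 + 0 = 49, q_0 = 49·0 + 1 = 1 → 49/1
APPEND 40: p_1 = 40·49 + 1 = 1961, q_1 = 40·1 + 0 = 40 → 1961/40
APPEND 27: p_2 = 27·1961 + 49 = 52996, q_2 = 27·40 + 1 = 1081 → 52996/1081
APPEND 31: p_3 = 31·52996 + 1961 = 1644837, q_3 = 31·1081 + 40 = 33551 → 1644837/33551
APPEND 5: p_4 = 5·1644837 + 52996 = 8277181, q_4 = 5·33551 + 1081 = 168836 → 8277181/168836
APPEND 2: p_5 = 2·8277181 + 1644837 = 18199199, q_5 = 2·168836 + 33551 = 371223 → 18199199/371223
APPEND 46: p_6 = 46·18199199 + 8277181 = 845440335, q_6 = 46·371223 + 168836 = 17245094 → 845440335/17245094
APPEND 3: p_7 = 3·845440335 + 18199199 = 2554520204, q_7 = 3·17245094 + 371223 = 52106505 → 2554520204/52106505
APPEND 34: p_8 = 34·2554520204 + 845440335 = 87699127271, q_8 = 34·52106505 + 17245094 = 1788866264 → 87699127271/1788866264

49/1
1644837/33551
8277181/168836
18199199/371223
2554520204/52106505
87699127271/1788866264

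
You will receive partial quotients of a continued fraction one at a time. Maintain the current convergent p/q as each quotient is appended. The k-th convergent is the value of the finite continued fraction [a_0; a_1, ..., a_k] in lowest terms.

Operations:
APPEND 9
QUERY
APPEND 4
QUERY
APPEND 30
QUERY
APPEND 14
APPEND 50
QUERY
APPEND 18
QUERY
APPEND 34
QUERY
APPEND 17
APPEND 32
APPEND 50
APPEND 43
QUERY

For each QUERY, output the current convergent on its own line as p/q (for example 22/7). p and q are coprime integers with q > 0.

9/1
37/4
1119/121
786269/85021
14168545/1532076
482516799/52175605
566980609200649/61308862965230

APPEND 9: p_0 = 9·1 + 0 = 9, q_0 = 9·0 + 1 = 1 → 9/1
APPEND 4: p_1 = 4·9 + 1 = 37, q_1 = 4·1 + 0 = 4 → 37/4
APPEND 30: p_2 = 30·37 + 9 = 1119, q_2 = 30·4 + 1 = 121 → 1119/121
APPEND 14: p_3 = 14·1119 + 37 = 15703, q_3 = 14·121 + 4 = 1698 → 15703/1698
APPEND 50: p_4 = 50·15703 + 1119 = 786269, q_4 = 50·1698 + 121 = 85021 → 786269/85021
APPEND 18: p_5 = 18·786269 + 15703 = 14168545, q_5 = 18·85021 + 1698 = 1532076 → 14168545/1532076
APPEND 34: p_6 = 34·14168545 + 786269 = 482516799, q_6 = 34·1532076 + 85021 = 52175605 → 482516799/52175605
APPEND 17: p_7 = 17·482516799 + 14168545 = 8216954128, q_7 = 17·52175605 + 1532076 = 888517361 → 8216954128/888517361
APPEND 32: p_8 = 32·8216954128 + 482516799 = 263425048895, q_8 = 32·888517361 + 52175605 = 28484731157 → 263425048895/28484731157
APPEND 50: p_9 = 50·263425048895 + 8216954128 = 13179469398878, q_9 = 50·28484731157 + 888517361 = 1425125075211 → 13179469398878/1425125075211
APPEND 43: p_10 = 43·13179469398878 + 263425048895 = 566980609200649, q_10 = 43·1425125075211 + 28484731157 = 61308862965230 → 566980609200649/61308862965230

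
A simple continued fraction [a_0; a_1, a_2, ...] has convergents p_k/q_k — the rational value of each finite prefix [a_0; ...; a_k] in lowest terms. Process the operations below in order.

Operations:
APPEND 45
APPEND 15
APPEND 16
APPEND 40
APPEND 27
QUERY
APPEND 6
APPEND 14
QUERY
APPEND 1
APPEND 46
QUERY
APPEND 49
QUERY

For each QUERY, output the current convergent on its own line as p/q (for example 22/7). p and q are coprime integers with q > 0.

11758993/260926
1005606029/22313880
50528980767/1121212066
2476996652686/54963280325

APPEND 45: p_0 = 45·1 + 0 = 45, q_0 = 45·0 + 1 = 1 → 45/1
APPEND 15: p_1 = 15·45 + 1 = 676, q_1 = 15·1 + 0 = 15 → 676/15
APPEND 16: p_2 = 16·676 + 45 = 10861, q_2 = 16·15 + 1 = 241 → 10861/241
APPEND 40: p_3 = 40·10861 + 676 = 435116, q_3 = 40·241 + 15 = 9655 → 435116/9655
APPEND 27: p_4 = 27·435116 + 10861 = 11758993, q_4 = 27·9655 + 241 = 260926 → 11758993/260926
APPEND 6: p_5 = 6·11758993 + 435116 = 70989074, q_5 = 6·260926 + 9655 = 1575211 → 70989074/1575211
APPEND 14: p_6 = 14·70989074 + 11758993 = 1005606029, q_6 = 14·1575211 + 260926 = 22313880 → 1005606029/22313880
APPEND 1: p_7 = 1·1005606029 + 70989074 = 1076595103, q_7 = 1·22313880 + 1575211 = 23889091 → 1076595103/23889091
APPEND 46: p_8 = 46·1076595103 + 1005606029 = 50528980767, q_8 = 46·23889091 + 22313880 = 1121212066 → 50528980767/1121212066
APPEND 49: p_9 = 49·50528980767 + 1076595103 = 2476996652686, q_9 = 49·1121212066 + 23889091 = 54963280325 → 2476996652686/54963280325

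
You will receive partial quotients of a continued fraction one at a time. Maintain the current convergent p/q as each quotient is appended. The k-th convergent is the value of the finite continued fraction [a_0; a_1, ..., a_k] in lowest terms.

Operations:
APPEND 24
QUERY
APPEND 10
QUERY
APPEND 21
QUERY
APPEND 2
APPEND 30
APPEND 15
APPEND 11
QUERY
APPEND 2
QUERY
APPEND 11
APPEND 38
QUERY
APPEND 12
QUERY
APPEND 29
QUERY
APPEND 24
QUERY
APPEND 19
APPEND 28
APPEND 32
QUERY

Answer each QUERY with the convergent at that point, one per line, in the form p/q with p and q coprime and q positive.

24/1
241/10
5085/211
52805411/2191138
110382458/4580273
48256855520/2002397631
580349278689/24081345713
16878385937501/700361423308
405661611778713/16832755505105
6941811933307462872/288047524446375151

APPEND 24: p_0 = 24·1 + 0 = 24, q_0 = 24·0 + 1 = 1 → 24/1
APPEND 10: p_1 = 10·24 + 1 = 241, q_1 = 10·1 + 0 = 10 → 241/10
APPEND 21: p_2 = 21·241 + 24 = 5085, q_2 = 21·10 + 1 = 211 → 5085/211
APPEND 2: p_3 = 2·5085 + 241 = 10411, q_3 = 2·211 + 10 = 432 → 10411/432
APPEND 30: p_4 = 30·10411 + 5085 = 317415, q_4 = 30·432 + 211 = 13171 → 317415/13171
APPEND 15: p_5 = 15·317415 + 10411 = 4771636, q_5 = 15·13171 + 432 = 197997 → 4771636/197997
APPEND 11: p_6 = 11·4771636 + 317415 = 52805411, q_6 = 11·197997 + 13171 = 2191138 → 52805411/2191138
APPEND 2: p_7 = 2·52805411 + 4771636 = 110382458, q_7 = 2·2191138 + 197997 = 4580273 → 110382458/4580273
APPEND 11: p_8 = 11·110382458 + 52805411 = 1267012449, q_8 = 11·4580273 + 2191138 = 52574141 → 1267012449/52574141
APPEND 38: p_9 = 38·1267012449 + 110382458 = 48256855520, q_9 = 38·52574141 + 4580273 = 2002397631 → 48256855520/2002397631
APPEND 12: p_10 = 12·48256855520 + 1267012449 = 580349278689, q_10 = 12·2002397631 + 52574141 = 24081345713 → 580349278689/24081345713
APPEND 29: p_11 = 29·580349278689 + 48256855520 = 16878385937501, q_11 = 29·24081345713 + 2002397631 = 700361423308 → 16878385937501/700361423308
APPEND 24: p_12 = 24·16878385937501 + 580349278689 = 405661611778713, q_12 = 24·700361423308 + 24081345713 = 16832755505105 → 405661611778713/16832755505105
APPEND 19: p_13 = 19·405661611778713 + 16878385937501 = 7724449009733048, q_13 = 19·16832755505105 + 700361423308 = 320522716020303 → 7724449009733048/320522716020303
APPEND 28: p_14 = 28·7724449009733048 + 405661611778713 = 216690233884304057, q_14 = 28·320522716020303 + 16832755505105 = 8991468804073589 → 216690233884304057/8991468804073589
APPEND 32: p_15 = 32·216690233884304057 + 7724449009733048 = 6941811933307462872, q_15 = 32·8991468804073589 + 320522716020303 = 288047524446375151 → 6941811933307462872/288047524446375151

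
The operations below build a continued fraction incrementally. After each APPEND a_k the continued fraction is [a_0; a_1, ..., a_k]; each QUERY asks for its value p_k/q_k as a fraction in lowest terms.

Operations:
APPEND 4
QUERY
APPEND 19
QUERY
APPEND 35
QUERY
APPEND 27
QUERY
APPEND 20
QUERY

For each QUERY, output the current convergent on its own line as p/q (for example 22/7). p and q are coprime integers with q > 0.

4/1
77/19
2699/666
72950/18001
1461699/360686

APPEND 4: p_0 = 4·1 + 0 = 4, q_0 = 4·0 + 1 = 1 → 4/1
APPEND 19: p_1 = 19·4 + 1 = 77, q_1 = 19·1 + 0 = 19 → 77/19
APPEND 35: p_2 = 35·77 + 4 = 2699, q_2 = 35·19 + 1 = 666 → 2699/666
APPEND 27: p_3 = 27·2699 + 77 = 72950, q_3 = 27·666 + 19 = 18001 → 72950/18001
APPEND 20: p_4 = 20·72950 + 2699 = 1461699, q_4 = 20·18001 + 666 = 360686 → 1461699/360686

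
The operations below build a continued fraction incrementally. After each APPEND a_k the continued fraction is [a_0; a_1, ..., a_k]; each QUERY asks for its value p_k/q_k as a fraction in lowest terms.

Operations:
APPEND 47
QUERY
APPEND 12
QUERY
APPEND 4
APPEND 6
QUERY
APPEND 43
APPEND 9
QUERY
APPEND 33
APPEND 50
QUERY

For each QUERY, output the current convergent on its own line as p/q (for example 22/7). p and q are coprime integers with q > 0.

APPEND 47: p_0 = 47·1 + 0 = 47, q_0 = 47·0 + 1 = 1 → 47/1
APPEND 12: p_1 = 12·47 + 1 = 565, q_1 = 12·1 + 0 = 12 → 565/12
APPEND 4: p_2 = 4·565 + 47 = 2307, q_2 = 4·12 + 1 = 49 → 2307/49
APPEND 6: p_3 = 6·2307 + 565 = 14407, q_3 = 6·49 + 12 = 306 → 14407/306
APPEND 43: p_4 = 43·14407 + 2307 = 621808, q_4 = 43·306 + 49 = 13207 → 621808/13207
APPEND 9: p_5 = 9·621808 + 14407 = 5610679, q_5 = 9·13207 + 306 = 119169 → 5610679/119169
APPEND 33: p_6 = 33·5610679 + 621808 = 185774215, q_6 = 33·119169 + 13207 = 3945784 → 185774215/3945784
APPEND 50: p_7 = 50·185774215 + 5610679 = 9294321429, q_7 = 50·3945784 + 119169 = 197408369 → 9294321429/197408369

47/1
565/12
14407/306
5610679/119169
9294321429/197408369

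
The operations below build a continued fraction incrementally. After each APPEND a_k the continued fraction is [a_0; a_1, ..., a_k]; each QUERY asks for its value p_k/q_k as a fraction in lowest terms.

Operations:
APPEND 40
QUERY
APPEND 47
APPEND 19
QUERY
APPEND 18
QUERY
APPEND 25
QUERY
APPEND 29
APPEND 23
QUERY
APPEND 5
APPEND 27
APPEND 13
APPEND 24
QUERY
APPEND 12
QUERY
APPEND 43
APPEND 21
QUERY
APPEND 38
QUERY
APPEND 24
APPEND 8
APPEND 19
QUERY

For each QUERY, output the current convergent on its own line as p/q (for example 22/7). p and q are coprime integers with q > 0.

APPEND 40: p_0 = 40·1 + 0 = 40, q_0 = 40·0 + 1 = 1 → 40/1
APPEND 47: p_1 = 47·40 + 1 = 1881, q_1 = 47·1 + 0 = 47 → 1881/47
APPEND 19: p_2 = 19·1881 + 40 = 35779, q_2 = 19·47 + 1 = 894 → 35779/894
APPEND 18: p_3 = 18·35779 + 1881 = 645903, q_3 = 18·894 + 47 = 16139 → 645903/16139
APPEND 25: p_4 = 25·645903 + 35779 = 16183354, q_4 = 25·16139 + 894 = 404369 → 16183354/404369
APPEND 29: p_5 = 29·16183354 + 645903 = 469963169, q_5 = 29·404369 + 16139 = 11742840 → 469963169/11742840
APPEND 23: p_6 = 23·469963169 + 16183354 = 10825336241, q_6 = 23·11742840 + 404369 = 270489689 → 10825336241/270489689
APPEND 5: p_7 = 5·10825336241 + 469963169 = 54596644374, q_7 = 5·270489689 + 11742840 = 1364191285 → 54596644374/1364191285
APPEND 27: p_8 = 27·54596644374 + 10825336241 = 1484934734339, q_8 = 27·1364191285 + 270489689 = 37103654384 → 1484934734339/37103654384
APPEND 13: p_9 = 13·1484934734339 + 54596644374 = 19358748190781, q_9 = 13·37103654384 + 1364191285 = 483711698277 → 19358748190781/483711698277
APPEND 24: p_10 = 24·19358748190781 + 1484934734339 = 466094891313083, q_10 = 24·483711698277 + 37103654384 = 11646184413032 → 466094891313083/11646184413032
APPEND 12: p_11 = 12·466094891313083 + 19358748190781 = 5612497443947777, q_11 = 12·11646184413032 + 483711698277 = 140237924654661 → 5612497443947777/140237924654661
APPEND 43: p_12 = 43·5612497443947777 + 466094891313083 = 241803484981067494, q_12 = 43·140237924654661 + 11646184413032 = 6041876944563455 → 241803484981067494/6041876944563455
APPEND 21: p_13 = 21·241803484981067494 + 5612497443947777 = 5083485682046365151, q_13 = 21·6041876944563455 + 140237924654661 = 127019653760487216 → 5083485682046365151/127019653760487216
APPEND 38: p_14 = 38·5083485682046365151 + 241803484981067494 = 193414259402742943232, q_14 = 38·127019653760487216 + 6041876944563455 = 4832788719843077663 → 193414259402742943232/4832788719843077663
APPEND 24: p_15 = 24·193414259402742943232 + 5083485682046365151 = 4647025711347877002719, q_15 = 24·4832788719843077663 + 127019653760487216 = 116113948929994351128 → 4647025711347877002719/116113948929994351128
APPEND 8: p_16 = 8·4647025711347877002719 + 193414259402742943232 = 37369619950185758964984, q_16 = 8·116113948929994351128 + 4832788719843077663 = 933744380159797886687 → 37369619950185758964984/933744380159797886687
APPEND 19: p_17 = 19·37369619950185758964984 + 4647025711347877002719 = 714669804764877297337415, q_17 = 19·933744380159797886687 + 116113948929994351128 = 17857257171966154198181 → 714669804764877297337415/17857257171966154198181

40/1
35779/894
645903/16139
16183354/404369
10825336241/270489689
466094891313083/11646184413032
5612497443947777/140237924654661
5083485682046365151/127019653760487216
193414259402742943232/4832788719843077663
714669804764877297337415/17857257171966154198181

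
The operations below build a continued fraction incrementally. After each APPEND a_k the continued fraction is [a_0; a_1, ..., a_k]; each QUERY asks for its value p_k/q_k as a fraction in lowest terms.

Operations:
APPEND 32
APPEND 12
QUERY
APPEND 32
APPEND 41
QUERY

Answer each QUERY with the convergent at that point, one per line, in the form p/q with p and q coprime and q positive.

APPEND 32: p_0 = 32·1 + 0 = 32, q_0 = 32·0 + 1 = 1 → 32/1
APPEND 12: p_1 = 12·32 + 1 = 385, q_1 = 12·1 + 0 = 12 → 385/12
APPEND 32: p_2 = 32·385 + 32 = 12352, q_2 = 32·12 + 1 = 385 → 12352/385
APPEND 41: p_3 = 41·12352 + 385 = 506817, q_3 = 41·385 + 12 = 15797 → 506817/15797

385/12
506817/15797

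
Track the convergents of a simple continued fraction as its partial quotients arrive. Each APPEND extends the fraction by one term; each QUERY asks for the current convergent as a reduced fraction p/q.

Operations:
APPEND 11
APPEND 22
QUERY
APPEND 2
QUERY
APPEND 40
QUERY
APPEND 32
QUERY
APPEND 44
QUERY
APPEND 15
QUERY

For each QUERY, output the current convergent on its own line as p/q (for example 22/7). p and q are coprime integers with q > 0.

243/22
497/45
20123/1822
644433/58349
28375175/2569178
426272058/38596019

APPEND 11: p_0 = 11·1 + 0 = 11, q_0 = 11·0 + 1 = 1 → 11/1
APPEND 22: p_1 = 22·11 + 1 = 243, q_1 = 22·1 + 0 = 22 → 243/22
APPEND 2: p_2 = 2·243 + 11 = 497, q_2 = 2·22 + 1 = 45 → 497/45
APPEND 40: p_3 = 40·497 + 243 = 20123, q_3 = 40·45 + 22 = 1822 → 20123/1822
APPEND 32: p_4 = 32·20123 + 497 = 644433, q_4 = 32·1822 + 45 = 58349 → 644433/58349
APPEND 44: p_5 = 44·644433 + 20123 = 28375175, q_5 = 44·58349 + 1822 = 2569178 → 28375175/2569178
APPEND 15: p_6 = 15·28375175 + 644433 = 426272058, q_6 = 15·2569178 + 58349 = 38596019 → 426272058/38596019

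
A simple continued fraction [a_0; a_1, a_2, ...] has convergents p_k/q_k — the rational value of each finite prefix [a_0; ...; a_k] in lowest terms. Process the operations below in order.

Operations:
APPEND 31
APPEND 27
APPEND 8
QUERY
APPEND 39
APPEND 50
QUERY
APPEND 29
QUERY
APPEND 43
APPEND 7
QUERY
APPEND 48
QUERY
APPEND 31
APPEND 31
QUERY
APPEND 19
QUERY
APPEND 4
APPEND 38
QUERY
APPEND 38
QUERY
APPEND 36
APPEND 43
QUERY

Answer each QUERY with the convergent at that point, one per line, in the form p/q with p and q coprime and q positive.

6735/217
13181885/424717
382538168/12325283
115618799931/3725208485
5566164719797/179340419166
5358234643242575/172640964700727
101979124946722563/3285741607516444
15806419033291769989/509278822608643558
601057197999517392409/19365910866523221707
931717275719683986951068/30019694921616642097137

APPEND 31: p_0 = 31·1 + 0 = 31, q_0 = 31·0 + 1 = 1 → 31/1
APPEND 27: p_1 = 27·31 + 1 = 838, q_1 = 27·1 + 0 = 27 → 838/27
APPEND 8: p_2 = 8·838 + 31 = 6735, q_2 = 8·27 + 1 = 217 → 6735/217
APPEND 39: p_3 = 39·6735 + 838 = 263503, q_3 = 39·217 + 27 = 8490 → 263503/8490
APPEND 50: p_4 = 50·263503 + 6735 = 13181885, q_4 = 50·8490 + 217 = 424717 → 13181885/424717
APPEND 29: p_5 = 29·13181885 + 263503 = 382538168, q_5 = 29·424717 + 8490 = 12325283 → 382538168/12325283
APPEND 43: p_6 = 43·382538168 + 13181885 = 16462323109, q_6 = 43·12325283 + 424717 = 530411886 → 16462323109/530411886
APPEND 7: p_7 = 7·16462323109 + 382538168 = 115618799931, q_7 = 7·530411886 + 12325283 = 3725208485 → 115618799931/3725208485
APPEND 48: p_8 = 48·115618799931 + 16462323109 = 5566164719797, q_8 = 48·3725208485 + 530411886 = 179340419166 → 5566164719797/179340419166
APPEND 31: p_9 = 31·5566164719797 + 115618799931 = 172666725113638, q_9 = 31·179340419166 + 3725208485 = 5563278202631 → 172666725113638/5563278202631
APPEND 31: p_10 = 31·172666725113638 + 5566164719797 = 5358234643242575, q_10 = 31·5563278202631 + 179340419166 = 172640964700727 → 5358234643242575/172640964700727
APPEND 19: p_11 = 19·5358234643242575 + 172666725113638 = 101979124946722563, q_11 = 19·172640964700727 + 5563278202631 = 3285741607516444 → 101979124946722563/3285741607516444
APPEND 4: p_12 = 4·101979124946722563 + 5358234643242575 = 413274734430132827, q_12 = 4·3285741607516444 + 172640964700727 = 13315607394766503 → 413274734430132827/13315607394766503
APPEND 38: p_13 = 38·413274734430132827 + 101979124946722563 = 15806419033291769989, q_13 = 38·13315607394766503 + 3285741607516444 = 509278822608643558 → 15806419033291769989/509278822608643558
APPEND 38: p_14 = 38·15806419033291769989 + 413274734430132827 = 601057197999517392409, q_14 = 38·509278822608643558 + 13315607394766503 = 19365910866523221707 → 601057197999517392409/19365910866523221707
APPEND 36: p_15 = 36·601057197999517392409 + 15806419033291769989 = 21653865547015917896713, q_15 = 36·19365910866523221707 + 509278822608643558 = 697682070017444625010 → 21653865547015917896713/697682070017444625010
APPEND 43: p_16 = 43·21653865547015917896713 + 601057197999517392409 = 931717275719683986951068, q_16 = 43·697682070017444625010 + 19365910866523221707 = 30019694921616642097137 → 931717275719683986951068/30019694921616642097137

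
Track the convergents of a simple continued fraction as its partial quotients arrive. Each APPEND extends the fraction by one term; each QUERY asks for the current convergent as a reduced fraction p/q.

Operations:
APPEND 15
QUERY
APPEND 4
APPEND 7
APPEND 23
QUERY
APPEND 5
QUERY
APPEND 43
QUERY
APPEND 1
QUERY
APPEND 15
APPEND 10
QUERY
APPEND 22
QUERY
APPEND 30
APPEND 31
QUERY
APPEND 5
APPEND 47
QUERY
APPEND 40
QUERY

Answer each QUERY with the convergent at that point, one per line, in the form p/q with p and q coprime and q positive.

15/1
10227/671
51577/3384
2228038/146183
2279615/149567
366502245/24046447
8099471653/531411522
7551969678538/495489566839
1793702324771213/117685958203033
71786096189893045/4709931742347622

APPEND 15: p_0 = 15·1 + 0 = 15, q_0 = 15·0 + 1 = 1 → 15/1
APPEND 4: p_1 = 4·15 + 1 = 61, q_1 = 4·1 + 0 = 4 → 61/4
APPEND 7: p_2 = 7·61 + 15 = 442, q_2 = 7·4 + 1 = 29 → 442/29
APPEND 23: p_3 = 23·442 + 61 = 10227, q_3 = 23·29 + 4 = 671 → 10227/671
APPEND 5: p_4 = 5·10227 + 442 = 51577, q_4 = 5·671 + 29 = 3384 → 51577/3384
APPEND 43: p_5 = 43·51577 + 10227 = 2228038, q_5 = 43·3384 + 671 = 146183 → 2228038/146183
APPEND 1: p_6 = 1·2228038 + 51577 = 2279615, q_6 = 1·146183 + 3384 = 149567 → 2279615/149567
APPEND 15: p_7 = 15·2279615 + 2228038 = 36422263, q_7 = 15·149567 + 146183 = 2389688 → 36422263/2389688
APPEND 10: p_8 = 10·36422263 + 2279615 = 366502245, q_8 = 10·2389688 + 149567 = 24046447 → 366502245/24046447
APPEND 22: p_9 = 22·366502245 + 36422263 = 8099471653, q_9 = 22·24046447 + 2389688 = 531411522 → 8099471653/531411522
APPEND 30: p_10 = 30·8099471653 + 366502245 = 243350651835, q_10 = 30·531411522 + 24046447 = 15966392107 → 243350651835/15966392107
APPEND 31: p_11 = 31·243350651835 + 8099471653 = 7551969678538, q_11 = 31·15966392107 + 531411522 = 495489566839 → 7551969678538/495489566839
APPEND 5: p_12 = 5·7551969678538 + 243350651835 = 38003199044525, q_12 = 5·495489566839 + 15966392107 = 2493414226302 → 38003199044525/2493414226302
APPEND 47: p_13 = 47·38003199044525 + 7551969678538 = 1793702324771213, q_13 = 47·2493414226302 + 495489566839 = 117685958203033 → 1793702324771213/117685958203033
APPEND 40: p_14 = 40·1793702324771213 + 38003199044525 = 71786096189893045, q_14 = 40·117685958203033 + 2493414226302 = 4709931742347622 → 71786096189893045/4709931742347622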